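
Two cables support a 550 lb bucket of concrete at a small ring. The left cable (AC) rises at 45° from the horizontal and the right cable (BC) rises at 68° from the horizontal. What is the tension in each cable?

ΣF_x = 0: −T_AC·cos45° + T_BC·cos68° = 0 → T_BC = 1.8876·T_AC.
ΣF_y = 0: T_AC·sin45° + T_BC·sin68° = 550.
Substitute: T_AC·(0.707107 + 1.8876·0.927184) = 550 → T_AC = 223.827 ≈ 223.8 lb.
Then T_BC = 1.8876 × 223.827 = 422.5 lb.

T_AC = 223.8 lb, T_BC = 422.5 lb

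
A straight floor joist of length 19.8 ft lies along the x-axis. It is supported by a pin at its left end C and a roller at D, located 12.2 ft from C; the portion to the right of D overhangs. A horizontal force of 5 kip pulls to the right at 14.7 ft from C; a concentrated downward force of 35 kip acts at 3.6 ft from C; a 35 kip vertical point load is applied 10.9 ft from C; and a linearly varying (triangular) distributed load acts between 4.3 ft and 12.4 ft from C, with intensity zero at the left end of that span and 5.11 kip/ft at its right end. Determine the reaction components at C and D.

Resultant of the triangular load: ½ × 5.11 × 8.1 = 20.6955 kip, acting at 9.7 ft from C (one-third of the span from the peak).
Moments about C: D_y·12.2 − 35·3.6 − 35·10.9 − (½·5.11·8.1)·9.7 = 0 → D_y = 708.24635/12.2 = 58.053 ≈ 58.05 kip.
ΣF_y = 0: C_y + 58.053 − 35 − 35 − ½·5.11·8.1 = 0 → C_y = 32.64 kip.
ΣF_x = 0: C_x + 5 = 0 → C_x = -5.000 kip.

C_x = -5.000 kip, C_y = 32.64 kip, D_y = 58.05 kip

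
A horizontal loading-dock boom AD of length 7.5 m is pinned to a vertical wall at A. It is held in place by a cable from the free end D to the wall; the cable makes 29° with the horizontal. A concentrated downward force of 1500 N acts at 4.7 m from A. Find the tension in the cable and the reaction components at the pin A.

ΣM about A: T·sin29°·7.5 − 1500·4.7 = 0 → T = 7050/(7.5·0.48481) = 1938.9 ≈ 1939 N.
ΣF_x = 0: A_x − T·cos29° = 0 → A_x = 1938.9 × 0.87462 = 1696 N.
ΣF_y = 0: A_y + T·sin29° − 1500 = 0 → A_y = 1500 − 1938.9 × 0.48481 = 560.0 N.

T = 1939 N, A_x = 1696 N, A_y = 560.0 N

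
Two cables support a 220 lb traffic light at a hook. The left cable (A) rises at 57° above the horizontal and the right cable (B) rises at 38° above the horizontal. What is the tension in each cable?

ΣF_x = 0: −T_A·cos57° + T_B·cos38° = 0 → T_B = 0.691157·T_A.
ΣF_y = 0: T_A·sin57° + T_B·sin38° = 220.
Substitute: T_A·(0.838671 + 0.691157·0.615661) = 220 → T_A = 174.025 ≈ 174.0 lb.
Then T_B = 0.691157 × 174.025 = 120.3 lb.

T_A = 174.0 lb, T_B = 120.3 lb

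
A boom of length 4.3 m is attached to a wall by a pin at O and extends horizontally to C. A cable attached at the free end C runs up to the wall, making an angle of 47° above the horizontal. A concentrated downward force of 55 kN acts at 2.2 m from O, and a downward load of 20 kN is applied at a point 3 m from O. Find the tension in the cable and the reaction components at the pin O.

ΣM about O: T·sin47°·4.3 − 55·2.2 − 20·3 = 0 → T = 181/(4.3·0.731354) = 57.5549 ≈ 57.55 kN.
ΣF_x = 0: O_x − T·cos47° = 0 → O_x = 57.5549 × 0.681998 = 39.25 kN.
ΣF_y = 0: O_y + T·sin47° − 55 − 20 = 0 → O_y = 75 − 57.5549 × 0.731354 = 32.91 kN.

T = 57.55 kN, O_x = 39.25 kN, O_y = 32.91 kN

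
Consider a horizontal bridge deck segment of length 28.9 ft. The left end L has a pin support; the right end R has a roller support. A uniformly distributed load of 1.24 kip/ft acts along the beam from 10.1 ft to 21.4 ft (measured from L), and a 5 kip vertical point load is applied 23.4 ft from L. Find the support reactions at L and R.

Resultant of the distributed load: 1.24 × 11.3 = 14.012 kip at 15.75 ft from L.
Taking moments about L: R_y·28.9 − (1.24·11.3)·15.75 − 5·23.4 = 0 → R_y = 337.689/28.9 = 11.6847 ≈ 11.68 kip.
ΣF_y = 0: L_y + 11.6847 − 1.24·11.3 − 5 = 0 → L_y = 7.327 kip.
ΣF_x = 0: no horizontal applied forces, so L_x = 0.

L_x = 0, L_y = 7.327 kip, R_y = 11.68 kip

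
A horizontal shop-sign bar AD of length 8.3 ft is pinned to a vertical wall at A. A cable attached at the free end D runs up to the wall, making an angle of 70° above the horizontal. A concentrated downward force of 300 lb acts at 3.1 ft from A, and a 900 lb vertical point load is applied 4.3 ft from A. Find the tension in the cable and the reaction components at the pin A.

ΣM about A: T·sin70°·8.3 − 300·3.1 − 900·4.3 = 0 → T = 4800/(8.3·0.939693) = 615.428 ≈ 615.4 lb.
ΣF_x = 0: A_x − T·cos70° = 0 → A_x = 615.428 × 0.34202 = 210.5 lb.
ΣF_y = 0: A_y + T·sin70° − 300 − 900 = 0 → A_y = 1200 − 615.428 × 0.939693 = 621.7 lb.

T = 615.4 lb, A_x = 210.5 lb, A_y = 621.7 lb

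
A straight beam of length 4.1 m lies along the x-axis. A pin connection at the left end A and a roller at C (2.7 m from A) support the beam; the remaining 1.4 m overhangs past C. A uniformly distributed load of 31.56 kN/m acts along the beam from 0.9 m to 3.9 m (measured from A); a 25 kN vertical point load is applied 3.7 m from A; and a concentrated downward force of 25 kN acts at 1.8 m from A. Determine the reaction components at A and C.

A_x = 0, A_y = 9.594 kN, C_y = 135.1 kN

Resultant of the distributed load: 31.56 × 3 = 94.68 kN at 2.4 m from A.
Taking moments about A: C_y·2.7 − (31.56·3)·2.4 − 25·3.7 − 25·1.8 = 0 → C_y = 364.732/2.7 = 135.086 ≈ 135.1 kN.
ΣF_y = 0: A_y + 135.086 − 31.56·3 − 25 − 25 = 0 → A_y = 9.594 kN.
ΣF_x = 0: no horizontal applied forces, so A_x = 0.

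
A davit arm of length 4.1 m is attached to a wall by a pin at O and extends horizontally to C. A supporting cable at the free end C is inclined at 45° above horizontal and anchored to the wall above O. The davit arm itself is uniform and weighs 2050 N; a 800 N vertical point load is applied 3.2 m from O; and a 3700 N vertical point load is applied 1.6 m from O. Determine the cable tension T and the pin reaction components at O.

ΣM about O: T·sin45°·4.1 − 2050·2.05 − 800·3.2 − 3700·1.6 = 0 → T = 12682.5/(4.1·0.707107) = 4374.58 ≈ 4375 N.
ΣF_x = 0: O_x − T·cos45° = 0 → O_x = 4374.58 × 0.707107 = 3093 N.
ΣF_y = 0: O_y + T·sin45° − 2050 − 800 − 3700 = 0 → O_y = 6550 − 4374.58 × 0.707107 = 3457 N.

T = 4375 N, O_x = 3093 N, O_y = 3457 N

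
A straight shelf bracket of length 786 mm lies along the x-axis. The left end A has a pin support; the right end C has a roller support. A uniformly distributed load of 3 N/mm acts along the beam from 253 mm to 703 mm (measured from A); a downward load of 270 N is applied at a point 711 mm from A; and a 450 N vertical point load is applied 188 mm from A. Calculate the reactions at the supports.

Resultant of the distributed load: 3 × 450 = 1350 N at 478 mm from A.
ΣM about A: C_y·786 − (3·450)·478 − 270·711 − 450·188 = 0 → C_y = 921870/786 = 1172.86 ≈ 1173 N.
ΣF_y = 0: A_y + 1172.86 − 3·450 − 270 − 450 = 0 → A_y = 897.1 N.
ΣF_x = 0: no horizontal applied forces, so A_x = 0.

A_x = 0, A_y = 897.1 N, C_y = 1173 N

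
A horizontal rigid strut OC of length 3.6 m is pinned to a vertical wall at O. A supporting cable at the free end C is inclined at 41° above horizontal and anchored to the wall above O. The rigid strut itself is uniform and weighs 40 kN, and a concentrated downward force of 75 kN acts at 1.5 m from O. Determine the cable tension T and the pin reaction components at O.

T = 78.12 kN, O_x = 58.96 kN, O_y = 63.75 kN

ΣM about O: T·sin41°·3.6 − 40·1.8 − 75·1.5 = 0 → T = 184.5/(3.6·0.656059) = 78.118 ≈ 78.12 kN.
ΣF_x = 0: O_x − T·cos41° = 0 → O_x = 78.118 × 0.75471 = 58.96 kN.
ΣF_y = 0: O_y + T·sin41° − 40 − 75 = 0 → O_y = 115 − 78.118 × 0.656059 = 63.75 kN.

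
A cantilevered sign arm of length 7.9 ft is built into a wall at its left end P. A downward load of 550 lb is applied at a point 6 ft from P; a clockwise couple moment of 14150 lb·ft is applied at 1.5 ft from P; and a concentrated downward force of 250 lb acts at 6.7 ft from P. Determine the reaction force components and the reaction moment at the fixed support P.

P_x = 0, P_y = 800.0 lb, M_P = 19120 lb·ft

ΣF_x = 0: P_x = 0.
ΣF_y = 0: P_y − 550 − 250 = 0 → P_y = 800.0 lb.
ΣM about P: M_P − 550·6 − 14150 − 250·6.7 = 0 → M_P = 19120 lb·ft.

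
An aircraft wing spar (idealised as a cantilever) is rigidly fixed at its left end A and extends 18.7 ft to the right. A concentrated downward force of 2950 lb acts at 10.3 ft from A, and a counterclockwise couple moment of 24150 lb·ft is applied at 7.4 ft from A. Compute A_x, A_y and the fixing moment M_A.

ΣF_x = 0: A_x = 0.
ΣF_y = 0: A_y − 2950 = 0 → A_y = 2950 lb.
ΣM about A: M_A − 2950·10.3 + 24150 = 0 → M_A = 6235 lb·ft.

A_x = 0, A_y = 2950 lb, M_A = 6235 lb·ft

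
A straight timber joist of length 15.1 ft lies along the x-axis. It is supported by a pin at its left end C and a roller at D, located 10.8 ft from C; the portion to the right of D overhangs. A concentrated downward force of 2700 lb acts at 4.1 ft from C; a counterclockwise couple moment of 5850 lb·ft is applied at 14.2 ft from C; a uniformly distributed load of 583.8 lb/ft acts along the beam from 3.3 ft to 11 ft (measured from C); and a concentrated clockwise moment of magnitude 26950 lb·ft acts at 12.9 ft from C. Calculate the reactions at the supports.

Resultant of the distributed load: 583.8 × 7.7 = 4495.26 lb at 7.15 ft from C.
Taking moments about C: D_y·10.8 − 2700·4.1 + 5850 − (583.8·7.7)·7.15 − 26950 = 0 → D_y = 64311.109/10.8 = 5954.73 ≈ 5955 lb.
ΣF_y = 0: C_y + 5954.73 − 2700 − 583.8·7.7 = 0 → C_y = 1241 lb.
ΣF_x = 0: no horizontal applied forces, so C_x = 0.

C_x = 0, C_y = 1241 lb, D_y = 5955 lb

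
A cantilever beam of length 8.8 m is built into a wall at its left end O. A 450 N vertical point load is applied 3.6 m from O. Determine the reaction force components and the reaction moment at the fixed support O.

O_x = 0, O_y = 450.0 N, M_O = 1620 N·m

ΣF_x = 0: O_x = 0.
ΣF_y = 0: O_y − 450 = 0 → O_y = 450.0 N.
ΣM about O: M_O − 450·3.6 = 0 → M_O = 1620 N·m.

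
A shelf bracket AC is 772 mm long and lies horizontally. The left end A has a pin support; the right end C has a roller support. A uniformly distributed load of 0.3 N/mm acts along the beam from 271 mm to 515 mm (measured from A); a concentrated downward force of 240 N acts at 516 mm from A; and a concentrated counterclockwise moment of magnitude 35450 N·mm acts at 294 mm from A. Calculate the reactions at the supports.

Resultant of the distributed load: 0.3 × 244 = 73.2 N at 393 mm from A.
Moments about A: C_y·772 − (0.3·244)·393 − 240·516 + 35450 = 0 → C_y = 117157.6/772 = 151.759 ≈ 151.8 N.
ΣF_y = 0: A_y + 151.759 − 0.3·244 − 240 = 0 → A_y = 161.4 N.
ΣF_x = 0: no horizontal applied forces, so A_x = 0.

A_x = 0, A_y = 161.4 N, C_y = 151.8 N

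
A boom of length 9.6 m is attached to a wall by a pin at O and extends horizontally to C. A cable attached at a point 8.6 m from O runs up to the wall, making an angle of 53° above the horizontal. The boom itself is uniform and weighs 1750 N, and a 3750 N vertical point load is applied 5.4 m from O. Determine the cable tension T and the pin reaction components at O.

T = 4171 N, O_x = 2510 N, O_y = 2169 N

ΣM about O: T·sin53°·8.6 − 1750·4.8 − 3750·5.4 = 0 → T = 28650/(8.6·0.798636) = 4171.36 ≈ 4171 N.
ΣF_x = 0: O_x − T·cos53° = 0 → O_x = 4171.36 × 0.601815 = 2510 N.
ΣF_y = 0: O_y + T·sin53° − 1750 − 3750 = 0 → O_y = 5500 − 4171.36 × 0.798636 = 2169 N.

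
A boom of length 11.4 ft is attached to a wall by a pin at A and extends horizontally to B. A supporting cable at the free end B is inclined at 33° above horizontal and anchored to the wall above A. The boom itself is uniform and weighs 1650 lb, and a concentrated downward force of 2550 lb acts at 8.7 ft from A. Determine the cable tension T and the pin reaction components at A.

ΣM about A: T·sin33°·11.4 − 1650·5.7 − 2550·8.7 = 0 → T = 31590/(11.4·0.544639) = 5087.87 ≈ 5088 lb.
ΣF_x = 0: A_x − T·cos33° = 0 → A_x = 5087.87 × 0.838671 = 4267 lb.
ΣF_y = 0: A_y + T·sin33° − 1650 − 2550 = 0 → A_y = 4200 − 5087.87 × 0.544639 = 1429 lb.

T = 5088 lb, A_x = 4267 lb, A_y = 1429 lb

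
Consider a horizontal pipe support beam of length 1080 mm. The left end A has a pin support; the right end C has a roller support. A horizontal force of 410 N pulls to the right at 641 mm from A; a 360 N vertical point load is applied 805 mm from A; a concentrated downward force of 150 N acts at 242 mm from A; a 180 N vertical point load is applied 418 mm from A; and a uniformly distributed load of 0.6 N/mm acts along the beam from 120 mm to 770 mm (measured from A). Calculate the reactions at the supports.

Resultant of the distributed load: 0.6 × 650 = 390 N at 445 mm from A.
Taking moments about A: C_y·1080 − 360·805 − 150·242 − 180·418 − (0.6·650)·445 = 0 → C_y = 574890/1080 = 532.306 ≈ 532.3 N.
ΣF_y = 0: A_y + 532.306 − 360 − 150 − 180 − 0.6·650 = 0 → A_y = 547.7 N.
ΣF_x = 0: A_x + 410 = 0 → A_x = -410.0 N.

A_x = -410.0 N, A_y = 547.7 N, C_y = 532.3 N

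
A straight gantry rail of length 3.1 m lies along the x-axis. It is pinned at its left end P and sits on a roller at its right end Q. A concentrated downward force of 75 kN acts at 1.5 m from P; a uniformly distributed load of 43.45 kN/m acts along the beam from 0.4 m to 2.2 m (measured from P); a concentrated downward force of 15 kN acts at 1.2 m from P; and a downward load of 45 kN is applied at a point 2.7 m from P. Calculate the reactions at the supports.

P_x = 0, P_y = 99.12 kN, Q_y = 114.1 kN

Resultant of the distributed load: 43.45 × 1.8 = 78.21 kN at 1.3 m from P.
ΣM about P: Q_y·3.1 − 75·1.5 − (43.45·1.8)·1.3 − 15·1.2 − 45·2.7 = 0 → Q_y = 353.673/3.1 = 114.088 ≈ 114.1 kN.
ΣF_y = 0: P_y + 114.088 − 75 − 43.45·1.8 − 15 − 45 = 0 → P_y = 99.12 kN.
ΣF_x = 0: no horizontal applied forces, so P_x = 0.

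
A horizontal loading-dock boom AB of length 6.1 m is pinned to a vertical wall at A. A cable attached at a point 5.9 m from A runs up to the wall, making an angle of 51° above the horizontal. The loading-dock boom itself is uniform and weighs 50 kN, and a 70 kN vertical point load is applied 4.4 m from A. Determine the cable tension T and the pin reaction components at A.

T = 100.4 kN, A_x = 63.20 kN, A_y = 41.95 kN

ΣM about A: T·sin51°·5.9 − 50·3.05 − 70·4.4 = 0 → T = 460.5/(5.9·0.777146) = 100.433 ≈ 100.4 kN.
ΣF_x = 0: A_x − T·cos51° = 0 → A_x = 100.433 × 0.62932 = 63.20 kN.
ΣF_y = 0: A_y + T·sin51° − 50 − 70 = 0 → A_y = 120 − 100.433 × 0.777146 = 41.95 kN.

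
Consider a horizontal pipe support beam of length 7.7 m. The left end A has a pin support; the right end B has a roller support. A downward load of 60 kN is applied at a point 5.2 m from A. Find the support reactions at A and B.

Moments about A: B_y·7.7 − 60·5.2 = 0 → B_y = 312/7.7 = 40.5195 ≈ 40.52 kN.
ΣF_y = 0: A_y + 40.5195 − 60 = 0 → A_y = 19.48 kN.
ΣF_x = 0: no horizontal applied forces, so A_x = 0.

A_x = 0, A_y = 19.48 kN, B_y = 40.52 kN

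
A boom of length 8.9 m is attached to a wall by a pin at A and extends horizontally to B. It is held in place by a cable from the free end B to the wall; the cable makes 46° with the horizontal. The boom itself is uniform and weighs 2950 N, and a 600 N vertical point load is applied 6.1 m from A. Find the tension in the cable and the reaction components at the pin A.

ΣM about A: T·sin46°·8.9 − 2950·4.45 − 600·6.1 = 0 → T = 16787.5/(8.9·0.71934) = 2622.18 ≈ 2622 N.
ΣF_x = 0: A_x − T·cos46° = 0 → A_x = 2622.18 × 0.694658 = 1822 N.
ΣF_y = 0: A_y + T·sin46° − 2950 − 600 = 0 → A_y = 3550 − 2622.18 × 0.71934 = 1664 N.

T = 2622 N, A_x = 1822 N, A_y = 1664 N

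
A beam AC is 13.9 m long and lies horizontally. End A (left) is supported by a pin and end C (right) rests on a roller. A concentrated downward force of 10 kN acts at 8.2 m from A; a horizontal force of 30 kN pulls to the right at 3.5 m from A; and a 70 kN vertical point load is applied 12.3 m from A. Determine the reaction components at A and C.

A_x = -30.00 kN, A_y = 12.16 kN, C_y = 67.84 kN

ΣM about A: C_y·13.9 − 10·8.2 − 70·12.3 = 0 → C_y = 943/13.9 = 67.8417 ≈ 67.84 kN.
ΣF_y = 0: A_y + 67.8417 − 10 − 70 = 0 → A_y = 12.16 kN.
ΣF_x = 0: A_x + 30 = 0 → A_x = -30.00 kN.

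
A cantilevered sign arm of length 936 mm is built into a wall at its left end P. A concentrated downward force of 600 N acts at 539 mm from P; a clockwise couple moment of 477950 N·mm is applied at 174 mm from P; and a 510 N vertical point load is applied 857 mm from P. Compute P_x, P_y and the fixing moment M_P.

P_x = 0, P_y = 1110 N, M_P = 1238000 N·mm

ΣF_x = 0: P_x = 0.
ΣF_y = 0: P_y − 600 − 510 = 0 → P_y = 1110 N.
ΣM about P: M_P − 600·539 − 477950 − 510·857 = 0 → M_P = 1238000 N·mm.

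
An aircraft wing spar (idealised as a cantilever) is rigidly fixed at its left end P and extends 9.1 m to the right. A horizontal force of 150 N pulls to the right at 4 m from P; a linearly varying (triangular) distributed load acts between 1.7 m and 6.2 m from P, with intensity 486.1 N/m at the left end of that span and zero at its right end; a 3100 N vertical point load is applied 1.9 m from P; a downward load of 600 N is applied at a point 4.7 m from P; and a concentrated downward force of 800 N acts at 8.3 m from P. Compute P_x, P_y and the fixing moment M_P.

P_x = -150.0 N, P_y = 5594 N, M_P = 18850 N·m

Resultant of the triangular load: ½ × 486.1 × 4.5 = 1093.725 N, acting at 3.2 m from P (one-third of the span from the peak).
ΣF_x = 0: P_x + 150 = 0 → P_x = -150.0 N.
ΣF_y = 0: P_y − ½·486.1·4.5 − 3100 − 600 − 800 = 0 → P_y = 5594 N.
ΣM about P: M_P − (½·486.1·4.5)·3.2 − 3100·1.9 − 600·4.7 − 800·8.3 = 0 → M_P = 18850 N·m.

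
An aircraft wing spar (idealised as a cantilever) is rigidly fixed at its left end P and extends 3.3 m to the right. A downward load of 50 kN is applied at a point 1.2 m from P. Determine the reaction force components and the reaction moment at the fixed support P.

ΣF_x = 0: P_x = 0.
ΣF_y = 0: P_y − 50 = 0 → P_y = 50.00 kN.
ΣM about P: M_P − 50·1.2 = 0 → M_P = 60.00 kN·m.

P_x = 0, P_y = 50.00 kN, M_P = 60.00 kN·m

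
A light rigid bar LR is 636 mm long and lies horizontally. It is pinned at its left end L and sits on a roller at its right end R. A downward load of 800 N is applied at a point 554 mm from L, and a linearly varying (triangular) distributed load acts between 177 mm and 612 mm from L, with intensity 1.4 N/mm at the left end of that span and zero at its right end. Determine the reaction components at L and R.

Resultant of the triangular load: ½ × 1.4 × 435 = 304.5 N, acting at 322 mm from L (one-third of the span from the peak).
Taking moments about L: R_y·636 − 800·554 − (½·1.4·435)·322 = 0 → R_y = 541249/636 = 851.02 ≈ 851.0 N.
ΣF_y = 0: L_y + 851.02 − 800 − ½·1.4·435 = 0 → L_y = 253.5 N.
ΣF_x = 0: no horizontal applied forces, so L_x = 0.

L_x = 0, L_y = 253.5 N, R_y = 851.0 N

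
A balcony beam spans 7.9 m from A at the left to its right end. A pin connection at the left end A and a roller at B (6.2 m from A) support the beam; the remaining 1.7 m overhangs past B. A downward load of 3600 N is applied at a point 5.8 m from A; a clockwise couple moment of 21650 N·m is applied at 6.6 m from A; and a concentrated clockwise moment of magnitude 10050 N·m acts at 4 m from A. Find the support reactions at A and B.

A_x = 0, A_y = -4881 N, B_y = 8481 N

Moments about A: B_y·6.2 − 3600·5.8 − 21650 − 10050 = 0 → B_y = 52580/6.2 = 8480.65 ≈ 8481 N.
ΣF_y = 0: A_y + 8480.65 − 3600 = 0 → A_y = -4881 N.
ΣF_x = 0: no horizontal applied forces, so A_x = 0.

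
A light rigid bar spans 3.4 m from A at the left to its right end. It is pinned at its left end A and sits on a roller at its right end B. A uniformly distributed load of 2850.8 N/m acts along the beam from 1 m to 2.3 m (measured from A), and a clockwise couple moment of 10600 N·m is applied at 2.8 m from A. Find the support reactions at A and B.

A_x = 0, A_y = -1210 N, B_y = 4916 N

Resultant of the distributed load: 2850.8 × 1.3 = 3706.04 N at 1.65 m from A.
Moments about A: B_y·3.4 − (2850.8·1.3)·1.65 − 10600 = 0 → B_y = 16714.966/3.4 = 4916.17 ≈ 4916 N.
ΣF_y = 0: A_y + 4916.17 − 2850.8·1.3 = 0 → A_y = -1210 N.
ΣF_x = 0: no horizontal applied forces, so A_x = 0.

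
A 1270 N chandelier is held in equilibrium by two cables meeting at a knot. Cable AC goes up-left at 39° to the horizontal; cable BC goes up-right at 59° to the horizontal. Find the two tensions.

T_AC = 660.5 N, T_BC = 996.7 N

ΣF_x = 0: −T_AC·cos39° + T_BC·cos59° = 0 → T_BC = 1.50891·T_AC.
ΣF_y = 0: T_AC·sin39° + T_BC·sin59° = 1270.
Substitute: T_AC·(0.62932 + 1.50891·0.857167) = 1270 → T_AC = 660.527 ≈ 660.5 N.
Then T_BC = 1.50891 × 660.527 = 996.7 N.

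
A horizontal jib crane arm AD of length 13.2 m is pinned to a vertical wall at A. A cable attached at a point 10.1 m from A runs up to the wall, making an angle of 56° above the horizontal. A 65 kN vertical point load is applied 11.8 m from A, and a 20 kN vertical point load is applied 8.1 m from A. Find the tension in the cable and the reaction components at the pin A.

ΣM about A: T·sin56°·10.1 − 65·11.8 − 20·8.1 = 0 → T = 929/(10.1·0.829038) = 110.948 ≈ 110.9 kN.
ΣF_x = 0: A_x − T·cos56° = 0 → A_x = 110.948 × 0.559193 = 62.04 kN.
ΣF_y = 0: A_y + T·sin56° − 65 − 20 = 0 → A_y = 85 − 110.948 × 0.829038 = -6.980 kN.

T = 110.9 kN, A_x = 62.04 kN, A_y = -6.980 kN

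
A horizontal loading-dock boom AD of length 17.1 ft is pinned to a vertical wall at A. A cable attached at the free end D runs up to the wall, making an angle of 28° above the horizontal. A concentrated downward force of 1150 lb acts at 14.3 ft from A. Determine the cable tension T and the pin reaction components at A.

T = 2048 lb, A_x = 1809 lb, A_y = 188.3 lb

ΣM about A: T·sin28°·17.1 − 1150·14.3 = 0 → T = 16445/(17.1·0.469472) = 2048.46 ≈ 2048 lb.
ΣF_x = 0: A_x − T·cos28° = 0 → A_x = 2048.46 × 0.882948 = 1809 lb.
ΣF_y = 0: A_y + T·sin28° − 1150 = 0 → A_y = 1150 − 2048.46 × 0.469472 = 188.3 lb.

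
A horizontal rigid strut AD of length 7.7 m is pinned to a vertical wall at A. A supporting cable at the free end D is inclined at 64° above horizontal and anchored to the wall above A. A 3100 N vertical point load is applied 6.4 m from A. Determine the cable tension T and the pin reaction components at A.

T = 2867 N, A_x = 1257 N, A_y = 523.4 N

ΣM about A: T·sin64°·7.7 − 3100·6.4 = 0 → T = 19840/(7.7·0.898794) = 2866.76 ≈ 2867 N.
ΣF_x = 0: A_x − T·cos64° = 0 → A_x = 2866.76 × 0.438371 = 1257 N.
ΣF_y = 0: A_y + T·sin64° − 3100 = 0 → A_y = 3100 − 2866.76 × 0.898794 = 523.4 N.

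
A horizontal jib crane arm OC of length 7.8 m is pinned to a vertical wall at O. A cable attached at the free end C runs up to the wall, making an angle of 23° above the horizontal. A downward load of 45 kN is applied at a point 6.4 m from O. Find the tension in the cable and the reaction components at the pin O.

ΣM about O: T·sin23°·7.8 − 45·6.4 = 0 → T = 288/(7.8·0.390731) = 94.4974 ≈ 94.50 kN.
ΣF_x = 0: O_x − T·cos23° = 0 → O_x = 94.4974 × 0.920505 = 86.99 kN.
ΣF_y = 0: O_y + T·sin23° − 45 = 0 → O_y = 45 − 94.4974 × 0.390731 = 8.077 kN.

T = 94.50 kN, O_x = 86.99 kN, O_y = 8.077 kN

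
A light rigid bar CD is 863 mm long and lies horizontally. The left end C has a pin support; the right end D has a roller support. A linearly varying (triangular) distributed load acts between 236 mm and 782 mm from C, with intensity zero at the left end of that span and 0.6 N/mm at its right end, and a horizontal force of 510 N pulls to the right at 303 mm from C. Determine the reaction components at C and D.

C_x = -510.0 N, C_y = 49.92 N, D_y = 113.9 N

Resultant of the triangular load: ½ × 0.6 × 546 = 163.8 N, acting at 600 mm from C (one-third of the span from the peak).
ΣM about C: D_y·863 − (½·0.6·546)·600 = 0 → D_y = 98280/863 = 113.882 ≈ 113.9 N.
ΣF_y = 0: C_y + 113.882 − ½·0.6·546 = 0 → C_y = 49.92 N.
ΣF_x = 0: C_x + 510 = 0 → C_x = -510.0 N.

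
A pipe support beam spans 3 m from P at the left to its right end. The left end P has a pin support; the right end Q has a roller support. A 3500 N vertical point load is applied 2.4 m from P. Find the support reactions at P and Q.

ΣM about P: Q_y·3 − 3500·2.4 = 0 → Q_y = 8400/3 = 2800 N.
ΣF_y = 0: P_y + 2800 − 3500 = 0 → P_y = 700.0 N.
ΣF_x = 0: no horizontal applied forces, so P_x = 0.

P_x = 0, P_y = 700.0 N, Q_y = 2800 N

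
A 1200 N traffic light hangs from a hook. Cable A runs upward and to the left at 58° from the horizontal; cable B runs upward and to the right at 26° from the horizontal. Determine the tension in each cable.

ΣF_x = 0: −T_A·cos58° + T_B·cos26° = 0 → T_B = 0.589589·T_A.
ΣF_y = 0: T_A·sin58° + T_B·sin26° = 1200.
Substitute: T_A·(0.848048 + 0.589589·0.438371) = 1200 → T_A = 1084.49 ≈ 1084 N.
Then T_B = 0.589589 × 1084.49 = 639.4 N.

T_A = 1084 N, T_B = 639.4 N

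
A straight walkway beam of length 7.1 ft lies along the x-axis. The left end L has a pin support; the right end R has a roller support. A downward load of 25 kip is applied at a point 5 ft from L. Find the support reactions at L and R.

Taking moments about L: R_y·7.1 − 25·5 = 0 → R_y = 125/7.1 = 17.6056 ≈ 17.61 kip.
ΣF_y = 0: L_y + 17.6056 − 25 = 0 → L_y = 7.394 kip.
ΣF_x = 0: no horizontal applied forces, so L_x = 0.

L_x = 0, L_y = 7.394 kip, R_y = 17.61 kip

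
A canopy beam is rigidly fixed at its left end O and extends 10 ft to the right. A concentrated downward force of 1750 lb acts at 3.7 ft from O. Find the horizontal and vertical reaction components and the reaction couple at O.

O_x = 0, O_y = 1750 lb, M_O = 6475 lb·ft

ΣF_x = 0: O_x = 0.
ΣF_y = 0: O_y − 1750 = 0 → O_y = 1750 lb.
ΣM about O: M_O − 1750·3.7 = 0 → M_O = 6475 lb·ft.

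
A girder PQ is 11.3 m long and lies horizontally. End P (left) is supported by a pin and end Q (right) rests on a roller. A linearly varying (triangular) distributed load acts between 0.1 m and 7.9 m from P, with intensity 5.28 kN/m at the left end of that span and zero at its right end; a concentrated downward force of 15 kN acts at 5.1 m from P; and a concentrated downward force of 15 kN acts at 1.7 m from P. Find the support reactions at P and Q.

P_x = 0, P_y = 36.65 kN, Q_y = 13.95 kN

Resultant of the triangular load: ½ × 5.28 × 7.8 = 20.592 kN, acting at 2.7 m from P (one-third of the span from the peak).
Taking moments about P: Q_y·11.3 − (½·5.28·7.8)·2.7 − 15·5.1 − 15·1.7 = 0 → Q_y = 157.5984/11.3 = 13.9468 ≈ 13.95 kN.
ΣF_y = 0: P_y + 13.9468 − ½·5.28·7.8 − 15 − 15 = 0 → P_y = 36.65 kN.
ΣF_x = 0: no horizontal applied forces, so P_x = 0.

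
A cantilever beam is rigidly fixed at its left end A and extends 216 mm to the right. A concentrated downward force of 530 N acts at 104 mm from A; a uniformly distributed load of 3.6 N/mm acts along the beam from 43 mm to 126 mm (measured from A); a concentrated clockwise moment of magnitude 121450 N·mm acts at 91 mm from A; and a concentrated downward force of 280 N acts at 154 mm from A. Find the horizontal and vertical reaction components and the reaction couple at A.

Resultant of the distributed load: 3.6 × 83 = 298.8 N at 84.5 mm from A.
ΣF_x = 0: A_x = 0.
ΣF_y = 0: A_y − 530 − 3.6·83 − 280 = 0 → A_y = 1109 N.
ΣM about A: M_A − 530·104 − (3.6·83)·84.5 − 121450 − 280·154 = 0 → M_A = 244900 N·mm.

A_x = 0, A_y = 1109 N, M_A = 244900 N·mm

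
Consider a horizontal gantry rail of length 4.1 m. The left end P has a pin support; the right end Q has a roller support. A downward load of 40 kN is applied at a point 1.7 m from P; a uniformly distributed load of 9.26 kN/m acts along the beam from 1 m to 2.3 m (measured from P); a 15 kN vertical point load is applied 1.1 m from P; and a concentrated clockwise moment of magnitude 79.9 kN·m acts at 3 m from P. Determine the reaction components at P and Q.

P_x = 0, P_y = 22.10 kN, Q_y = 44.94 kN

Resultant of the distributed load: 9.26 × 1.3 = 12.038 kN at 1.65 m from P.
Moments about P: Q_y·4.1 − 40·1.7 − (9.26·1.3)·1.65 − 15·1.1 − 79.9 = 0 → Q_y = 184.2627/4.1 = 44.9421 ≈ 44.94 kN.
ΣF_y = 0: P_y + 44.9421 − 40 − 9.26·1.3 − 15 = 0 → P_y = 22.10 kN.
ΣF_x = 0: no horizontal applied forces, so P_x = 0.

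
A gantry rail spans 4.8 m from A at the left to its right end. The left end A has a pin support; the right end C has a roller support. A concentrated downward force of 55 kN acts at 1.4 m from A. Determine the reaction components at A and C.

A_x = 0, A_y = 38.96 kN, C_y = 16.04 kN

ΣM about A: C_y·4.8 − 55·1.4 = 0 → C_y = 77/4.8 = 16.0417 ≈ 16.04 kN.
ΣF_y = 0: A_y + 16.0417 − 55 = 0 → A_y = 38.96 kN.
ΣF_x = 0: no horizontal applied forces, so A_x = 0.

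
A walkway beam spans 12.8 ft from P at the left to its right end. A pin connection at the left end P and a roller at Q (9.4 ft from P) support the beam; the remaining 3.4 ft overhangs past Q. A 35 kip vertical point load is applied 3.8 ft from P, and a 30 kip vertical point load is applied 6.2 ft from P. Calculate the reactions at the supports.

Taking moments about P: Q_y·9.4 − 35·3.8 − 30·6.2 = 0 → Q_y = 319/9.4 = 33.9362 ≈ 33.94 kip.
ΣF_y = 0: P_y + 33.9362 − 35 − 30 = 0 → P_y = 31.06 kip.
ΣF_x = 0: no horizontal applied forces, so P_x = 0.

P_x = 0, P_y = 31.06 kip, Q_y = 33.94 kip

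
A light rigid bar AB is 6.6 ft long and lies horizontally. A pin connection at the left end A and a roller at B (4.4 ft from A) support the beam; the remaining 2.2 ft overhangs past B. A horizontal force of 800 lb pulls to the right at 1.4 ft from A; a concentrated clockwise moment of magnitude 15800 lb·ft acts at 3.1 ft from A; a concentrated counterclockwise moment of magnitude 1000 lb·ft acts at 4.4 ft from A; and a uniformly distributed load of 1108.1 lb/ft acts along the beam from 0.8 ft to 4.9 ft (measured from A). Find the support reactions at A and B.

Resultant of the distributed load: 1108.1 × 4.1 = 4543.21 lb at 2.85 ft from A.
ΣM about A: B_y·4.4 − 15800 + 1000 − (1108.1·4.1)·2.85 = 0 → B_y = 27748.1485/4.4 = 6306.4 ≈ 6306 lb.
ΣF_y = 0: A_y + 6306.4 − 1108.1·4.1 = 0 → A_y = -1763 lb.
ΣF_x = 0: A_x + 800 = 0 → A_x = -800.0 lb.

A_x = -800.0 lb, A_y = -1763 lb, B_y = 6306 lb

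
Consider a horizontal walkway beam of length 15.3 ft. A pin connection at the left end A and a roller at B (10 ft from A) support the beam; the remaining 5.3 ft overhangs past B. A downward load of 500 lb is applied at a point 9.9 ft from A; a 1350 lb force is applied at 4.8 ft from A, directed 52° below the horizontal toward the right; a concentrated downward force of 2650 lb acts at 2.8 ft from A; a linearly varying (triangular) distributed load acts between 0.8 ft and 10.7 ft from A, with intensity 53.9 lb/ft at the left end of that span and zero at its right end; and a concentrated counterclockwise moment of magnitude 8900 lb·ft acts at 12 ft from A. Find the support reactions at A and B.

A_x = -831.1 lb, A_y = 3514 lb, B_y = 967.0 lb

Resultant of the triangular load: ½ × 53.9 × 9.9 = 266.805 lb, acting at 4.1 ft from A (one-third of the span from the peak).
Taking moments about A: B_y·10 − 500·9.9 − 1350·sin52°·4.8 − 2650·2.8 − (½·53.9·9.9)·4.1 + 8900 = 0 → B_y = 9670.21/10 = 967.021 ≈ 967.0 lb.
ΣF_y = 0: A_y + 967.021 − 500 − 1350·sin52° − 2650 − ½·53.9·9.9 = 0 → A_y = 3514 lb.
ΣF_x = 0: A_x + 1350·cos52° = 0 → A_x = -831.1 lb.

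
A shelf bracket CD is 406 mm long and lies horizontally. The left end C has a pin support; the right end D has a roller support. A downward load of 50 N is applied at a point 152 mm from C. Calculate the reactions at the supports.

Taking moments about C: D_y·406 − 50·152 = 0 → D_y = 7600/406 = 18.7192 ≈ 18.72 N.
ΣF_y = 0: C_y + 18.7192 − 50 = 0 → C_y = 31.28 N.
ΣF_x = 0: no horizontal applied forces, so C_x = 0.

C_x = 0, C_y = 31.28 N, D_y = 18.72 N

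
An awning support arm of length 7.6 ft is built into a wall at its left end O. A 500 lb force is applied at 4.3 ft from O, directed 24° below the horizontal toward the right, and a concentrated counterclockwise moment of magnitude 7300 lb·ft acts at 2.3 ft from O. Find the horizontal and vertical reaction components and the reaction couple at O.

O_x = -456.8 lb, O_y = 203.4 lb, M_O = -6426 lb·ft

ΣF_x = 0: O_x + 500·cos24° = 0 → O_x = -456.8 lb.
ΣF_y = 0: O_y − 500·sin24° = 0 → O_y = 203.4 lb.
ΣM about O: M_O − 500·sin24°·4.3 + 7300 = 0 → M_O = -6426 lb·ft.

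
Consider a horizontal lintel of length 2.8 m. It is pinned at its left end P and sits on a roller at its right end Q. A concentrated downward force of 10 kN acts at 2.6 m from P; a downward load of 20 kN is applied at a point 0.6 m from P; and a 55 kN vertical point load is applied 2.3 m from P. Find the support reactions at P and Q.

P_x = 0, P_y = 26.25 kN, Q_y = 58.75 kN

Taking moments about P: Q_y·2.8 − 10·2.6 − 20·0.6 − 55·2.3 = 0 → Q_y = 164.5/2.8 = 58.75 kN.
ΣF_y = 0: P_y + 58.75 − 10 − 20 − 55 = 0 → P_y = 26.25 kN.
ΣF_x = 0: no horizontal applied forces, so P_x = 0.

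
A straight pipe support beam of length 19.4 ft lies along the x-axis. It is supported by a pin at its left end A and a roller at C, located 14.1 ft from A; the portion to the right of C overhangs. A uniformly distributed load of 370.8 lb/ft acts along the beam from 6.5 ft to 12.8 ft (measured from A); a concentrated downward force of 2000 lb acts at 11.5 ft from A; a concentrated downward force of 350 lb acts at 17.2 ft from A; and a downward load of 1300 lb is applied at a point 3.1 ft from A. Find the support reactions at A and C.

A_x = 0, A_y = 2043 lb, C_y = 3943 lb

Resultant of the distributed load: 370.8 × 6.3 = 2336.04 lb at 9.65 ft from A.
Moments about A: C_y·14.1 − (370.8·6.3)·9.65 − 2000·11.5 − 350·17.2 − 1300·3.1 = 0 → C_y = 55592.786/14.1 = 3942.75 ≈ 3943 lb.
ΣF_y = 0: A_y + 3942.75 − 370.8·6.3 − 2000 − 350 − 1300 = 0 → A_y = 2043 lb.
ΣF_x = 0: no horizontal applied forces, so A_x = 0.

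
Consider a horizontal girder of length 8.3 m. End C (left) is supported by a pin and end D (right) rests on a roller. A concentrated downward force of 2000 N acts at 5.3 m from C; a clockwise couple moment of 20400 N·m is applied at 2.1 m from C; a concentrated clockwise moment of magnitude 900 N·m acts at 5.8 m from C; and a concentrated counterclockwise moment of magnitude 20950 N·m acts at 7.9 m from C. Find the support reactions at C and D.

C_x = 0, C_y = 680.7 N, D_y = 1319 N

ΣM about C: D_y·8.3 − 2000·5.3 − 20400 − 900 + 20950 = 0 → D_y = 10950/8.3 = 1319.28 ≈ 1319 N.
ΣF_y = 0: C_y + 1319.28 − 2000 = 0 → C_y = 680.7 N.
ΣF_x = 0: no horizontal applied forces, so C_x = 0.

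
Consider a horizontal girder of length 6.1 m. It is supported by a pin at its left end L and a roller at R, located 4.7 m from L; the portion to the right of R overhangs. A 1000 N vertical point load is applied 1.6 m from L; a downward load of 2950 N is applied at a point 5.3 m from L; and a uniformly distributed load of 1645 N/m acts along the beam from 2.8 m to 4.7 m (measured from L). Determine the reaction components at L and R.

L_x = 0, L_y = 914.7 N, R_y = 6161 N

Resultant of the distributed load: 1645 × 1.9 = 3125.5 N at 3.75 m from L.
Taking moments about L: R_y·4.7 − 1000·1.6 − 2950·5.3 − (1645·1.9)·3.75 = 0 → R_y = 28955.625/4.7 = 6160.77 ≈ 6161 N.
ΣF_y = 0: L_y + 6160.77 − 1000 − 2950 − 1645·1.9 = 0 → L_y = 914.7 N.
ΣF_x = 0: no horizontal applied forces, so L_x = 0.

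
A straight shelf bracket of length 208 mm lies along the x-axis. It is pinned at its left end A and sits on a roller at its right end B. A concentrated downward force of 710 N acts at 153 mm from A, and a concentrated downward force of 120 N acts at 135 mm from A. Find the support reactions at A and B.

ΣM about A: B_y·208 − 710·153 − 120·135 = 0 → B_y = 124830/208 = 600.144 ≈ 600.1 N.
ΣF_y = 0: A_y + 600.144 − 710 − 120 = 0 → A_y = 229.9 N.
ΣF_x = 0: no horizontal applied forces, so A_x = 0.

A_x = 0, A_y = 229.9 N, B_y = 600.1 N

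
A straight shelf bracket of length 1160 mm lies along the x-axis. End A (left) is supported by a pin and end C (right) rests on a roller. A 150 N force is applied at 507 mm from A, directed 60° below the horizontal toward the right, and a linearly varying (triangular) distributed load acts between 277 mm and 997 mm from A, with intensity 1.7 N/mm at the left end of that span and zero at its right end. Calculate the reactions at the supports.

Resultant of the triangular load: ½ × 1.7 × 720 = 612 N, acting at 517 mm from A (one-third of the span from the peak).
Moments about A: C_y·1160 − 150·sin60°·507 − (½·1.7·720)·517 = 0 → C_y = 382265/1160 = 329.539 ≈ 329.5 N.
ΣF_y = 0: A_y + 329.539 − 150·sin60° − ½·1.7·720 = 0 → A_y = 412.4 N.
ΣF_x = 0: A_x + 150·cos60° = 0 → A_x = -75.00 N.

A_x = -75.00 N, A_y = 412.4 N, C_y = 329.5 N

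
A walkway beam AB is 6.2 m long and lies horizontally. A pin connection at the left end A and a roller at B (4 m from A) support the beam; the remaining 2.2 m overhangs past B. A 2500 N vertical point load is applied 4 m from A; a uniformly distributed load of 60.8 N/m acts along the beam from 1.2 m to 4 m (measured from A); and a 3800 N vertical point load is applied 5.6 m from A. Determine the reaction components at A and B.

Resultant of the distributed load: 60.8 × 2.8 = 170.24 N at 2.6 m from A.
Taking moments about A: B_y·4 − 2500·4 − (60.8·2.8)·2.6 − 3800·5.6 = 0 → B_y = 31722.624/4 = 7930.66 ≈ 7931 N.
ΣF_y = 0: A_y + 7930.66 − 2500 − 60.8·2.8 − 3800 = 0 → A_y = -1460 N.
ΣF_x = 0: no horizontal applied forces, so A_x = 0.

A_x = 0, A_y = -1460 N, B_y = 7931 N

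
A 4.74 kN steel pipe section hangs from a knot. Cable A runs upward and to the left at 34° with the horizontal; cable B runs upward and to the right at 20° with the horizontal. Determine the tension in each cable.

T_A = 5.506 kN, T_B = 4.857 kN

ΣF_x = 0: −T_A·cos34° + T_B·cos20° = 0 → T_B = 0.882243·T_A.
ΣF_y = 0: T_A·sin34° + T_B·sin20° = 4.74.
Substitute: T_A·(0.559193 + 0.882243·0.34202) = 4.74 → T_A = 5.50562 ≈ 5.506 kN.
Then T_B = 0.882243 × 5.50562 = 4.857 kN.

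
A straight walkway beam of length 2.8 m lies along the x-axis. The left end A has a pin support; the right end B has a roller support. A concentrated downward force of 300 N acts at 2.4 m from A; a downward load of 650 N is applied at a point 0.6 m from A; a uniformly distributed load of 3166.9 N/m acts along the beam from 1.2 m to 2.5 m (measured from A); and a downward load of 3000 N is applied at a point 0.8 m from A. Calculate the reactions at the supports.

Resultant of the distributed load: 3166.9 × 1.3 = 4116.97 N at 1.85 m from A.
Taking moments about A: B_y·2.8 − 300·2.4 − 650·0.6 − (3166.9·1.3)·1.85 − 3000·0.8 = 0 → B_y = 11126.3945/2.8 = 3973.71 ≈ 3974 N.
ΣF_y = 0: A_y + 3973.71 − 300 − 650 − 3166.9·1.3 − 3000 = 0 → A_y = 4093 N.
ΣF_x = 0: no horizontal applied forces, so A_x = 0.

A_x = 0, A_y = 4093 N, B_y = 3974 N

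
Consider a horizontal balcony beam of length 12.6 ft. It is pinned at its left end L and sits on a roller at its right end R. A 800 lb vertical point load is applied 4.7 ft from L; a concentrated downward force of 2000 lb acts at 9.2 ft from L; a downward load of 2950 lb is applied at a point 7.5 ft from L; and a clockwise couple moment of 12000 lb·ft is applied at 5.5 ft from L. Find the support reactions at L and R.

L_x = 0, L_y = 1283 lb, R_y = 4467 lb

Taking moments about L: R_y·12.6 − 800·4.7 − 2000·9.2 − 2950·7.5 − 12000 = 0 → R_y = 56285/12.6 = 4467.06 ≈ 4467 lb.
ΣF_y = 0: L_y + 4467.06 − 800 − 2000 − 2950 = 0 → L_y = 1283 lb.
ΣF_x = 0: no horizontal applied forces, so L_x = 0.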